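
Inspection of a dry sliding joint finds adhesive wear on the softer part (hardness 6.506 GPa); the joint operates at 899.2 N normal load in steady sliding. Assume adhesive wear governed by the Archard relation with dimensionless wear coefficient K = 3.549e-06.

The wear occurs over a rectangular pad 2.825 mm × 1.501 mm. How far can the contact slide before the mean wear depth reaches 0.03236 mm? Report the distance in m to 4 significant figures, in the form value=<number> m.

Each operation holds exact precision. The intermediates are printed rounded; a lone final rounding to four significant digits.
Hardness H = 6.506 GPa = 6.506e+09 Pa.
Pad sides 2.825 mm × 1.501 mm = 0.002825 m × 0.001501 m. Contact area A = 0.002825 m × 0.001501 m = 4.240e-06 m².
Depth limit h_lim = 0.03236 mm = 3.236e-05 m.
In SI base units: W = 899.2 N, H = 6.506e+09 Pa, K = 3.549e-06.
At the depth limit, V_lim = h_lim·A = 3.236e-05 · 4.240e-06 = 1.372e-10 m³.
Thus life L = V_lim·H/(K·W) = 1.372e-10 · 6.506e+09 / (3.549e-06 · 899.2) = 279.7 m.

value=279.7 m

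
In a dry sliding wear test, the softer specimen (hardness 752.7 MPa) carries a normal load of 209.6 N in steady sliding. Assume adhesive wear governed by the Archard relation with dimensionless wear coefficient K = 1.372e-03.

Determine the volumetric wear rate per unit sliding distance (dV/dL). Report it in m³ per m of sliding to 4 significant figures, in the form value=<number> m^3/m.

The algebra keeps full float precision — intermediate values are printed rounded — a single final rounding: four significant figures.
Convert: Hardness H = 752.7 MPa = 7.527e+08 Pa.
In SI base units, W = 209.6 N, H = 7.527e+08 Pa, K = 1.372e-03.
Sliding wear rate dV/dL = K·W/H: 1.372e-03 · 209.6 / 7.527e+08 = 3.821e-10 m³/m.

value=3.821e-10 m^3/m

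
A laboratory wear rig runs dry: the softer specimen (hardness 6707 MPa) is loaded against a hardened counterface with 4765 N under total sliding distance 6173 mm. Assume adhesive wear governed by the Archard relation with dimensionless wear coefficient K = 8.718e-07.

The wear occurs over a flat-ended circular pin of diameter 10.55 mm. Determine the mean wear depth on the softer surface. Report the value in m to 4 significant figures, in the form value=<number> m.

Each operation holds full precision, and intermediates appear rounded, and a single final rounding, at four significant digits.
Distance L = 6173 mm = 6.173 m.
Hardness H = 6707 MPa = 6.707e+09 Pa.
Pin diameter d = 10.55 mm = 0.01055 m. Contact area A = π·d²/4 = π·(0.01055 m)²/4 = 8.742e-05 m².
As SI base values: W = 4765 N, H = 6.707e+09 Pa, K = 8.718e-07.
Apply Archard: V = K·W·L/H = 8.718e-07 · 4765 · 6.173 / 6.707e+09 = 3.823e-12 m³.
Mean depth h = V/A = 3.823e-12 / 8.742e-05 = 4.374e-08 m.

value=4.374e-08 m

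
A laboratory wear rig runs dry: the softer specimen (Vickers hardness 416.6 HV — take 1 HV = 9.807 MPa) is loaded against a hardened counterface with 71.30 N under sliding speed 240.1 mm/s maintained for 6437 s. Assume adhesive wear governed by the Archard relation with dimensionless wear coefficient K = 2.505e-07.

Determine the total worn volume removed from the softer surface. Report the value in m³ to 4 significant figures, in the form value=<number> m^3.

Intermediates are displayed rounded, and the computation holds exact precision, and rounded just once to 4 significant figures.
Sliding speed v = 240.1 mm/s = 0.2401 m/s. Distance L = v·t = 0.2401 m/s × 6437 s = 1546 m.
Hardness H = 416.6 HV × 9.807 MPa/HV = 4086 MPa = 4.086e+09 Pa.
SI base units throughout: W = 71.30 N, H = 4.086e+09 Pa, K = 2.505e-07.
Volume removed: V = K·W·L/H = 2.505e-07 · 71.30 · 1546 / 4.086e+09 = 6.756e-12 m³.

value=6.756e-12 m^3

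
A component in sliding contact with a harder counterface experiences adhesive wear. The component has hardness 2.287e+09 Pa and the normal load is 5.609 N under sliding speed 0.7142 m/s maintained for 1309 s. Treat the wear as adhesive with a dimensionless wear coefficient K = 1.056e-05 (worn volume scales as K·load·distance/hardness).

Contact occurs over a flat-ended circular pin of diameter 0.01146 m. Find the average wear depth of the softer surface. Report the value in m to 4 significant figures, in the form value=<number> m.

value=2.347e-07 m

Intermediates appear rounded; the computation maintains full precision — one last rounding: four significant digits.
Convert: Sliding distance L = v·t = 0.7142 m/s × 1309 s = 934.9 m.
Convert: Contact area A = π·d²/4 = π·(0.01146 m)²/4 = 1.031e-04 m².
Working in SI base units: W = 5.609 N, H = 2.287e+09 Pa, K = 1.056e-05.
Volume removed: V = K·W·L/H = 1.056e-05 · 5.609 · 934.9 / 2.287e+09 = 2.421e-11 m³.
Average depth h = V/A = 2.421e-11 / 1.031e-04 = 2.347e-07 m.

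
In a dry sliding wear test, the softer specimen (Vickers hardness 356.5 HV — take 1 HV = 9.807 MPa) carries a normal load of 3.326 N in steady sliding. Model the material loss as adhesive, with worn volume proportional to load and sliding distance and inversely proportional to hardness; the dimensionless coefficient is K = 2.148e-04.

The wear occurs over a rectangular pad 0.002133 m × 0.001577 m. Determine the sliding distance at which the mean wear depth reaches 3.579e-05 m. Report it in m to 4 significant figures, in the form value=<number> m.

Quoted intermediates are rounded; the algebra carries exact precision, and rounded once at the end: four significant figures.
Convert: Hardness H = 356.5 HV × 9.807 MPa/HV = 3496 MPa = 3.496e+09 Pa.
Convert: Contact area A = 0.002133 m × 0.001577 m = 3.364e-06 m².
In SI base units, W = 3.326 N, H = 3.496e+09 Pa, K = 2.148e-04.
Permissible volume V_lim = h_lim·A = 3.579e-05 · 3.364e-06 = 1.204e-10 m³.
Life L = V_lim·H/(K·W) = 1.204e-10 · 3.496e+09 / (2.148e-04 · 3.326) = 589.1 m.

value=589.1 m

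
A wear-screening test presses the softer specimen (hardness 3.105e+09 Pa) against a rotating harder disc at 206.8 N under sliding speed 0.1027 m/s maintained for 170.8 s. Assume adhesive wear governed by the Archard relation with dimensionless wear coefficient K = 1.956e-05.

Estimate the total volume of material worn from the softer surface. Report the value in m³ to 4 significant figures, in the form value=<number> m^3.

Intermediates are printed rounded; all arithmetic holds full precision; one last rounding, at 4 significant digits.
Convert: Sliding distance L = v·t = 0.1027 m/s × 170.8 s = 17.54 m.
Restated in SI base units: W = 206.8 N, H = 3.105e+09 Pa, K = 1.956e-05.
By Archard's law, V = K·W·L/H = 1.956e-05 · 206.8 · 17.54 / 3.105e+09 = 2.285e-11 m³.

value=2.285e-11 m^3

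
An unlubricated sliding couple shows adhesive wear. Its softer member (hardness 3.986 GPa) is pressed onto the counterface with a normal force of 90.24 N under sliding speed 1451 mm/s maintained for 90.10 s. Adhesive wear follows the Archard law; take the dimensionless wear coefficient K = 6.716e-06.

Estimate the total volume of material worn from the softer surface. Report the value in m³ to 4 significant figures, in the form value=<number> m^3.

value=1.988e-11 m^3

The algebra holds full precision — intermediate values are displayed rounded — a single final rounding to four significant figures.
Convert: Sliding speed v = 1451 mm/s = 1.451 m/s. Total distance L = v·t = 1.451 m/s × 90.10 s = 130.7 m.
Convert: Hardness H = 3.986 GPa = 3.986e+09 Pa.
SI base units throughout: W = 90.24 N, H = 3.986e+09 Pa, K = 6.716e-06.
Apply Archard: V = K·W·L/H = 6.716e-06 · 90.24 · 130.7 / 3.986e+09 = 1.988e-11 m³.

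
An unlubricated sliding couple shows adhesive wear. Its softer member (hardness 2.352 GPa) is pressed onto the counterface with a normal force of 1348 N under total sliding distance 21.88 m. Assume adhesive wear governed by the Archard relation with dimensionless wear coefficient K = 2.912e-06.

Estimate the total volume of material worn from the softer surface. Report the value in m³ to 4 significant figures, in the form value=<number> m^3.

value=3.652e-11 m^3

Intermediate values appear rounded, and all working math runs at exact precision; one last rounding, at four significant digits.
Convert: Hardness H = 2.352 GPa = 2.352e+09 Pa.
Restated in SI base units: W = 1348 N, H = 2.352e+09 Pa, K = 2.912e-06.
Worn volume V = K·W·L/H = 2.912e-06 · 1348 · 21.88 / 2.352e+09 = 3.652e-11 m³.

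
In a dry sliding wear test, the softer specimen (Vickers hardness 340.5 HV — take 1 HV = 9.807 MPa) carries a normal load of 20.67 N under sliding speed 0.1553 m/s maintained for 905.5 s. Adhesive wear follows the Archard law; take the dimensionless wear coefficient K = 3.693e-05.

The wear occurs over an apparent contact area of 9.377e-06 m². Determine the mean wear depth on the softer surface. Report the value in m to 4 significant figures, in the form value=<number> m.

All working math runs at full float precision — intermediates are printed rounded — one last rounding: 4 significant figures.
Path length L = v·t = 0.1553 m/s × 905.5 s = 140.6 m.
Hardness H = 340.5 HV × 9.807 MPa/HV = 3339 MPa = 3.339e+09 Pa.
In SI base units, W = 20.67 N, H = 3.339e+09 Pa, K = 3.693e-05.
The Archard volume V = K·W·L/H = 3.693e-05 · 20.67 · 140.6 / 3.339e+09 = 3.215e-11 m³.
Wear depth h = V/A = 3.215e-11 / 9.377e-06 = 3.428e-06 m.

value=3.428e-06 m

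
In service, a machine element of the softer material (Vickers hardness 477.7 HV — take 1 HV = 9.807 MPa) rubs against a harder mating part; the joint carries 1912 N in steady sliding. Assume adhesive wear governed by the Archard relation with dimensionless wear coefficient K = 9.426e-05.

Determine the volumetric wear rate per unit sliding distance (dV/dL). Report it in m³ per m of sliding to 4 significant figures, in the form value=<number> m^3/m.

value=3.847e-11 m^3/m

All arithmetic holds full float precision. Shown intermediates are rounded, and one last rounding to four significant figures.
Hardness H = 477.7 HV × 9.807 MPa/HV = 4685 MPa = 4.685e+09 Pa.
SI base units throughout: W = 1912 N, H = 4.685e+09 Pa, K = 9.426e-05.
Wear rate dV/dL = K·W/H (no L dependence): 9.426e-05 · 1912 / 4.685e+09 = 3.847e-11 m³/m.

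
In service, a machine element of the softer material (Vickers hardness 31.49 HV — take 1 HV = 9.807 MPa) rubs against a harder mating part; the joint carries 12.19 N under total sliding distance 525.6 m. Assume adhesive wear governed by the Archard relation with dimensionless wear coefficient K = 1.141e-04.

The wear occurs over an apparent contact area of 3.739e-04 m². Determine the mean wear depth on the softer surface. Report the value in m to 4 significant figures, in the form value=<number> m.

value=6.331e-06 m

All arithmetic keeps full precision. Printed values are rounded, and one last rounding to 4 significant digits.
Hardness H = 31.49 HV × 9.807 MPa/HV = 308.8 MPa = 3.088e+08 Pa.
As SI base values: W = 12.19 N, H = 3.088e+08 Pa, K = 1.141e-04.
Volume removed: V = K·W·L/H = 1.141e-04 · 12.19 · 525.6 / 3.088e+08 = 2.367e-09 m³.
Mean wear depth h = V/A = 2.367e-09 / 3.739e-04 = 6.331e-06 m.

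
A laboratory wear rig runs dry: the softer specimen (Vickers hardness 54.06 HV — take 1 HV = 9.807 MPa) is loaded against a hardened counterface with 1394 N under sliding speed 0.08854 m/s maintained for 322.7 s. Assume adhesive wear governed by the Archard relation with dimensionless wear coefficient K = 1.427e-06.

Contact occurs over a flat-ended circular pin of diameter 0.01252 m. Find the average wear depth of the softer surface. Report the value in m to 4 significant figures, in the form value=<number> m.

Intermediate values appear rounded; every step runs at full float precision — a lone final rounding, at four significant figures.
Distance L = v·t = 0.08854 m/s × 322.7 s = 28.57 m.
Hardness H = 54.06 HV × 9.807 MPa/HV = 530.2 MPa = 5.302e+08 Pa.
Contact area A = π·d²/4 = π·(0.01252 m)²/4 = 1.231e-04 m².
Working in SI base units: W = 1394 N, H = 5.302e+08 Pa, K = 1.427e-06.
By Archard's law, V = K·W·L/H = 1.427e-06 · 1394 · 28.57 / 5.302e+08 = 1.072e-10 m³.
Depth of wear h = V/A = 1.072e-10 / 1.231e-04 = 8.708e-07 m.

value=8.708e-07 m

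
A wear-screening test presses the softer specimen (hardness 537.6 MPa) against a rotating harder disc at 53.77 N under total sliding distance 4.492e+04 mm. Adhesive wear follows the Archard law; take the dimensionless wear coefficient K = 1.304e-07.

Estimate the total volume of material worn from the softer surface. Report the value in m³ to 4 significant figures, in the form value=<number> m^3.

Intermediate values are displayed rounded; each operation runs at full float precision, and a single final rounding: four significant figures.
Convert: The distance L = 4.492e+04 mm = 44.92 m.
Convert: Hardness H = 537.6 MPa = 5.376e+08 Pa.
In SI base units, W = 53.77 N, H = 5.376e+08 Pa, K = 1.304e-07.
Archard volume V = K·W·L/H = 1.304e-07 · 53.77 · 44.92 / 5.376e+08 = 5.859e-13 m³.

value=5.859e-13 m^3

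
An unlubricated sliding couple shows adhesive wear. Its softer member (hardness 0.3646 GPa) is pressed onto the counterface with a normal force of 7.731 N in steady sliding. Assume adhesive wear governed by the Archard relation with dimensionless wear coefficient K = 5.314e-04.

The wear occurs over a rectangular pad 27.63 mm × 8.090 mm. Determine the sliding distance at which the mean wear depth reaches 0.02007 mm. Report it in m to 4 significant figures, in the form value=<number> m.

All arithmetic carries full float precision. Intermediates are shown rounded; one final rounding, at four significant figures.
Convert: Hardness H = 0.3646 GPa = 3.646e+08 Pa.
Convert: Pad sides 27.63 mm × 8.090 mm = 0.02763 m × 0.008090 m. Contact area A = 0.02763 m × 0.008090 m = 2.235e-04 m².
Convert: Depth limit h_lim = 0.02007 mm = 2.007e-05 m.
In SI base units: W = 7.731 N, H = 3.646e+08 Pa, K = 5.314e-04.
Wearable volume V_lim = h_lim·A = 2.007e-05 · 2.235e-04 = 4.486e-09 m³.
Inverting, life L = V_lim·H/(K·W) = 4.486e-09 · 3.646e+08 / (5.314e-04 · 7.731) = 398.1 m.

value=398.1 m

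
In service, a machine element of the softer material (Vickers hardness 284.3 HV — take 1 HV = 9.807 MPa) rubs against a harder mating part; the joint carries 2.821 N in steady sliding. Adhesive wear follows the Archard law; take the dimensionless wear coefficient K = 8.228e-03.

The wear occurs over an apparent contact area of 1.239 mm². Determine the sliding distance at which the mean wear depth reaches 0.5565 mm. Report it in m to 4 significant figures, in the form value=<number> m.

value=82.82 m

The computation carries full float precision; intermediate values appear rounded; a single final rounding, at 4 significant digits.
Hardness H = 284.3 HV × 9.807 MPa/HV = 2788 MPa = 2.788e+09 Pa.
Contact area A = 1.239 mm² = 1.239e-06 m².
Depth limit h_lim = 0.5565 mm = 5.565e-04 m.
Restated in SI base units: W = 2.821 N, H = 2.788e+09 Pa, K = 8.228e-03.
Allowed volume V_lim = h_lim·A = 5.565e-04 · 1.239e-06 = 6.895e-10 m³.
Thus life L = V_lim·H/(K·W) = 6.895e-10 · 2.788e+09 / (8.228e-03 · 2.821) = 82.82 m.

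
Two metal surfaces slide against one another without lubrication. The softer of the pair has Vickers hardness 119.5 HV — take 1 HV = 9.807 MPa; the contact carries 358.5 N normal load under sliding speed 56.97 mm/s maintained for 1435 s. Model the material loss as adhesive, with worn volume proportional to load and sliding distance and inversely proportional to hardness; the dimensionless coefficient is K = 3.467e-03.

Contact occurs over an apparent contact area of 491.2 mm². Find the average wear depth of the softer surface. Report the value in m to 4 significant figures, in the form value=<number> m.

value=1.765e-04 m

The intermediates are displayed rounded, and the computation runs at full float precision, and rounded once at the end, at four significant digits.
Convert: Sliding speed v = 56.97 mm/s = 0.05697 m/s. Path length L = v·t = 0.05697 m/s × 1435 s = 81.75 m.
Convert: Hardness H = 119.5 HV × 9.807 MPa/HV = 1172 MPa = 1.172e+09 Pa.
Convert: Contact area A = 491.2 mm² = 4.912e-04 m².
In SI base units, W = 358.5 N, H = 1.172e+09 Pa, K = 3.467e-03.
Archard volume V = K·W·L/H = 3.467e-03 · 358.5 · 81.75 / 1.172e+09 = 8.670e-08 m³.
Mean wear depth h = V/A = 8.670e-08 / 4.912e-04 = 1.765e-04 m.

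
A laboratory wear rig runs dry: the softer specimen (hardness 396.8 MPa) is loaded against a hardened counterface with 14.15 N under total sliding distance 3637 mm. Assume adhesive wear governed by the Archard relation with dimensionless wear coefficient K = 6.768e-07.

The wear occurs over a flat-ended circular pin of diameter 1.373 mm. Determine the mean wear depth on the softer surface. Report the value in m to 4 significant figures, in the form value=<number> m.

All working math maintains full float precision — shown intermediates are rounded; one last rounding: four significant figures.
Convert: Sliding distance L = 3637 mm = 3.637 m.
Convert: Hardness H = 396.8 MPa = 3.968e+08 Pa.
Convert: Pin diameter d = 1.373 mm = 0.001373 m. Contact area A = π·d²/4 = π·(0.001373 m)²/4 = 1.481e-06 m².
As SI base values: W = 14.15 N, H = 3.968e+08 Pa, K = 6.768e-07.
Wear volume V = K·W·L/H = 6.768e-07 · 14.15 · 3.637 / 3.968e+08 = 8.778e-14 m³.
Depth h = V/A = 8.778e-14 / 1.481e-06 = 5.929e-08 m.

value=5.929e-08 m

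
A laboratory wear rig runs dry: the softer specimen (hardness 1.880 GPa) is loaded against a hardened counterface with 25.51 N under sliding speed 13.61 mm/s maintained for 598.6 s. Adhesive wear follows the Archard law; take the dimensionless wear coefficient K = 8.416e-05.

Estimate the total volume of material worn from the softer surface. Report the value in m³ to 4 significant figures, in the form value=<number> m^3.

value=9.304e-12 m^3

The algebra runs at full float precision. Intermediate values are printed rounded. Rounded just once to 4 significant figures.
Convert: Sliding speed v = 13.61 mm/s = 0.01361 m/s. Distance L = v·t = 0.01361 m/s × 598.6 s = 8.147 m.
Convert: Hardness H = 1.880 GPa = 1.880e+09 Pa.
In SI base units: W = 25.51 N, H = 1.880e+09 Pa, K = 8.416e-05.
Archard volume V = K·W·L/H = 8.416e-05 · 25.51 · 8.147 / 1.880e+09 = 9.304e-12 m³.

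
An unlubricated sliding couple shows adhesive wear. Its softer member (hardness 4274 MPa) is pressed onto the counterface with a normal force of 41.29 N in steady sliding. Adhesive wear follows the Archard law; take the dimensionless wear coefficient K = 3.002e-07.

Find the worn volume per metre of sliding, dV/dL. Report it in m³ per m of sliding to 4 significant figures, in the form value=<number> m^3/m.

Intermediate values are shown rounded — the computation carries exact precision. Rounded just once, at 4 significant digits.
Hardness H = 4274 MPa = 4.274e+09 Pa.
Restated in SI base units: W = 41.29 N, H = 4.274e+09 Pa, K = 3.002e-07.
The wear rate dV/dL = K·W/H (no L dependence): 3.002e-07 · 41.29 / 4.274e+09 = 2.900e-15 m³/m.

value=2.900e-15 m^3/m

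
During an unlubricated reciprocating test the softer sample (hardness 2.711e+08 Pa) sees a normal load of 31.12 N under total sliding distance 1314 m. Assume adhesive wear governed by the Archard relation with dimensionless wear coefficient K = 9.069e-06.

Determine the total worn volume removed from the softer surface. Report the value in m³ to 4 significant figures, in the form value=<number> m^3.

value=1.368e-09 m^3

Intermediates are shown rounded, and each operation holds exact precision — rounded once at the end to four significant digits.
In SI base units, W = 31.12 N, H = 2.711e+08 Pa, K = 9.069e-06.
Worn volume V = K·W·L/H = 9.069e-06 · 31.12 · 1314 / 2.711e+08 = 1.368e-09 m³.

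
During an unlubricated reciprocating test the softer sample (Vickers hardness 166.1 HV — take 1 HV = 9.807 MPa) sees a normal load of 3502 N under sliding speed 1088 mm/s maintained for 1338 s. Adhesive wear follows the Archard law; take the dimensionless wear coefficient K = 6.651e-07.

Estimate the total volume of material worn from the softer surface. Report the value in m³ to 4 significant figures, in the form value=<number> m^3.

value=2.082e-09 m^3

All arithmetic maintains full float precision; the intermediates are displayed rounded, and a lone final rounding, at four significant figures.
Sliding speed v = 1088 mm/s = 1.088 m/s. Path length L = v·t = 1.088 m/s × 1338 s = 1456 m.
Hardness H = 166.1 HV × 9.807 MPa/HV = 1629 MPa = 1.629e+09 Pa.
In SI base units: W = 3502 N, H = 1.629e+09 Pa, K = 6.651e-07.
By Archard's law, V = K·W·L/H = 6.651e-07 · 3502 · 1456 / 1.629e+09 = 2.082e-09 m³.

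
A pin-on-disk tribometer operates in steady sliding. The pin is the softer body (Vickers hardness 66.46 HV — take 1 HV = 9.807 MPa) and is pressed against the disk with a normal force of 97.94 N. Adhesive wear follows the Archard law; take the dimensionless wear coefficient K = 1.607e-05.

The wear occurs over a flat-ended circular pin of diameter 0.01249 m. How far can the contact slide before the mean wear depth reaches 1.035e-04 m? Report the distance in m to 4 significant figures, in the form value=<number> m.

Every step keeps full precision; printed values are rounded, and rounded just once to four significant digits.
Convert: Hardness H = 66.46 HV × 9.807 MPa/HV = 651.8 MPa = 6.518e+08 Pa.
Convert: Contact area A = π·d²/4 = π·(0.01249 m)²/4 = 1.225e-04 m².
Restated in SI base units: W = 97.94 N, H = 6.518e+08 Pa, K = 1.607e-05.
Volume at the limit: V_lim = h_lim·A = 1.035e-04 · 1.225e-04 = 1.268e-08 m³.
Sliding life L = V_lim·H/(K·W) = 1.268e-08 · 6.518e+08 / (1.607e-05 · 97.94) = 5251 m.

value=5251 m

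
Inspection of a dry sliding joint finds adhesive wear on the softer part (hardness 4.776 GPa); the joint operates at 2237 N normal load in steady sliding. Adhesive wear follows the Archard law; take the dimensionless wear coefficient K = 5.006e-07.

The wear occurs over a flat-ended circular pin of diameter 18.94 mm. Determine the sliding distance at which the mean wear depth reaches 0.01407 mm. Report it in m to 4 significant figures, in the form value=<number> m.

Shown intermediates are rounded — all working math maintains full float precision; rounded just once to 4 significant figures.
Hardness H = 4.776 GPa = 4.776e+09 Pa.
Pin diameter d = 18.94 mm = 0.01894 m. Contact area A = π·d²/4 = π·(0.01894 m)²/4 = 2.817e-04 m².
Depth limit h_lim = 0.01407 mm = 1.407e-05 m.
As SI base values: W = 2237 N, H = 4.776e+09 Pa, K = 5.006e-07.
Volume at the limit: V_lim = h_lim·A = 1.407e-05 · 2.817e-04 = 3.964e-09 m³.
Sliding life L = V_lim·H/(K·W) = 3.964e-09 · 4.776e+09 / (5.006e-07 · 2237) = 1.691e+04 m.

value=1.691e+04 m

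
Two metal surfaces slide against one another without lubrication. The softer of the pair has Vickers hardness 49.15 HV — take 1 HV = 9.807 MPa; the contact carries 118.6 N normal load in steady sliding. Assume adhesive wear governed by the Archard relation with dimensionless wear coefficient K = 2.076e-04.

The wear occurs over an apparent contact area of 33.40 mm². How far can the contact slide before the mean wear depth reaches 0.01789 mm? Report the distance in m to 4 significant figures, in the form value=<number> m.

value=11.70 m

The algebra holds exact precision; intermediates are shown rounded — rounded just once, at four significant figures.
Hardness H = 49.15 HV × 9.807 MPa/HV = 482.0 MPa = 4.820e+08 Pa.
Contact area A = 33.40 mm² = 3.340e-05 m².
Depth limit h_lim = 0.01789 mm = 1.789e-05 m.
In SI base units, W = 118.6 N, H = 4.820e+08 Pa, K = 2.076e-04.
Permissible volume V_lim = h_lim·A = 1.789e-05 · 3.340e-05 = 5.975e-10 m³.
Thus life L = V_lim·H/(K·W) = 5.975e-10 · 4.820e+08 / (2.076e-04 · 118.6) = 11.70 m.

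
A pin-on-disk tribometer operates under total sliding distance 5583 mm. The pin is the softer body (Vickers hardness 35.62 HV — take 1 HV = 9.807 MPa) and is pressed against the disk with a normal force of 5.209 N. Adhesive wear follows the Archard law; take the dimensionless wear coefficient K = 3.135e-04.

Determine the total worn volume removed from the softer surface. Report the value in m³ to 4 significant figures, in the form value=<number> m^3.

value=2.610e-11 m^3

The intermediates appear rounded — the algebra runs at full float precision. Rounded just once, at four significant figures.
Convert: Path length L = 5583 mm = 5.583 m.
Convert: Hardness H = 35.62 HV × 9.807 MPa/HV = 349.3 MPa = 3.493e+08 Pa.
Working in SI base units: W = 5.209 N, H = 3.493e+08 Pa, K = 3.135e-04.
Archard relation: V = K·W·L/H = 3.135e-04 · 5.209 · 5.583 / 3.493e+08 = 2.610e-11 m³.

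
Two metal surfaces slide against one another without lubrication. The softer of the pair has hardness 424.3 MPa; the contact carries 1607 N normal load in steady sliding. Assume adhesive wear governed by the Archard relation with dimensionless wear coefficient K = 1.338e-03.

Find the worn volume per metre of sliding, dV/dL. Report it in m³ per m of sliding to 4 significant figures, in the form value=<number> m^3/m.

value=5.068e-09 m^3/m

The intermediates are displayed rounded; all arithmetic holds full precision, and one last rounding: 4 significant digits.
Convert: Hardness H = 424.3 MPa = 4.243e+08 Pa.
In SI base units: W = 1607 N, H = 4.243e+08 Pa, K = 1.338e-03.
Wear rate dV/dL = K·W/H: 1.338e-03 · 1607 / 4.243e+08 = 5.068e-09 m³/m.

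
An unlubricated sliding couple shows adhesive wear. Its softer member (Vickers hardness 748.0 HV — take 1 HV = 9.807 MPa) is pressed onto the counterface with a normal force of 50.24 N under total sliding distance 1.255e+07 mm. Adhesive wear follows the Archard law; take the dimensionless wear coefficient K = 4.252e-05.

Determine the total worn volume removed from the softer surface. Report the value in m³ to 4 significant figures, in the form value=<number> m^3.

All arithmetic runs at full float precision; intermediate values are printed rounded, and a lone final rounding: four significant digits.
Sliding distance L = 1.255e+07 mm = 1.255e+04 m.
Hardness H = 748.0 HV × 9.807 MPa/HV = 7336 MPa = 7.336e+09 Pa.
In SI base units: W = 50.24 N, H = 7.336e+09 Pa, K = 4.252e-05.
Archard relation: V = K·W·L/H = 4.252e-05 · 50.24 · 1.255e+04 / 7.336e+09 = 3.655e-09 m³.

value=3.655e-09 m^3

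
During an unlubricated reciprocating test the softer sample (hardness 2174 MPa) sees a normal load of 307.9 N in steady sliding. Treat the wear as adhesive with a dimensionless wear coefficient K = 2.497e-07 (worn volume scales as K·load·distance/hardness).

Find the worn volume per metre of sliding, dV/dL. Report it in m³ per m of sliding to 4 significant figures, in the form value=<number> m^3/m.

The computation carries full float precision, and intermediate values are displayed rounded; a lone final rounding, at 4 significant figures.
Hardness H = 2174 MPa = 2.174e+09 Pa.
Working in SI base units: W = 307.9 N, H = 2.174e+09 Pa, K = 2.497e-07.
Sliding wear rate dV/dL = K·W/H — distance-free: 2.497e-07 · 307.9 / 2.174e+09 = 3.536e-14 m³/m.

value=3.536e-14 m^3/m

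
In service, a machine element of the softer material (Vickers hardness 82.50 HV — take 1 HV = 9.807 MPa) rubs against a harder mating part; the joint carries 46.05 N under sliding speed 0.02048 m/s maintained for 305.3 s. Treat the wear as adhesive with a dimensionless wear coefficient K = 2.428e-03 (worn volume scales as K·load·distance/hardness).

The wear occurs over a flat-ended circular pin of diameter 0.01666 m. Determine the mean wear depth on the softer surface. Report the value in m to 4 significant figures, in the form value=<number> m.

value=3.964e-06 m

The intermediates are shown rounded; the algebra maintains full precision, and one last rounding: four significant digits.
Distance covered L = v·t = 0.02048 m/s × 305.3 s = 6.253 m.
Hardness H = 82.50 HV × 9.807 MPa/HV = 809.1 MPa = 8.091e+08 Pa.
Contact area A = π·d²/4 = π·(0.01666 m)²/4 = 2.180e-04 m².
As SI base values: W = 46.05 N, H = 8.091e+08 Pa, K = 2.428e-03.
Archard volume V = K·W·L/H = 2.428e-03 · 46.05 · 6.253 / 8.091e+08 = 8.641e-10 m³.
Wear depth h = V/A = 8.641e-10 / 2.180e-04 = 3.964e-06 m.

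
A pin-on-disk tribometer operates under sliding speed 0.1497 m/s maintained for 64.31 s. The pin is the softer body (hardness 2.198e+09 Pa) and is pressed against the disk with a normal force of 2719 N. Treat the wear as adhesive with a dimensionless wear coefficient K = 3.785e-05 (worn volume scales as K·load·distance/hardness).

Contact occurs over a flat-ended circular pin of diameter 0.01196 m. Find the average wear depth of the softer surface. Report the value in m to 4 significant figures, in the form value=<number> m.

Each operation keeps full float precision; printed values are rounded. Rounded once at the end to 4 significant digits.
Convert: Path length L = v·t = 0.1497 m/s × 64.31 s = 9.627 m.
Convert: Contact area A = π·d²/4 = π·(0.01196 m)²/4 = 1.123e-04 m².
As SI base values: W = 2719 N, H = 2.198e+09 Pa, K = 3.785e-05.
Archard relation: V = K·W·L/H = 3.785e-05 · 2719 · 9.627 / 2.198e+09 = 4.508e-10 m³.
Depth h = V/A = 4.508e-10 / 1.123e-04 = 4.012e-06 m.

value=4.012e-06 m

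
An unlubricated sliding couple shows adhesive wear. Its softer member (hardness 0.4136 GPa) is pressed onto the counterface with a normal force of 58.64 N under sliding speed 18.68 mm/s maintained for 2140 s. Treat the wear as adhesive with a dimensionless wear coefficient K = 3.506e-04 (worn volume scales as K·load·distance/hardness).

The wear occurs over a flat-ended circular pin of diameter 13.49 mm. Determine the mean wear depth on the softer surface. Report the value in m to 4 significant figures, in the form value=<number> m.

value=1.390e-05 m

All arithmetic carries exact precision. The intermediates are shown rounded; a lone final rounding, at 4 significant figures.
Convert: Sliding speed v = 18.68 mm/s = 0.01868 m/s. The distance L = v·t = 0.01868 m/s × 2140 s = 39.98 m.
Convert: Hardness H = 0.4136 GPa = 4.136e+08 Pa.
Convert: Pin diameter d = 13.49 mm = 0.01349 m. Contact area A = π·d²/4 = π·(0.01349 m)²/4 = 1.429e-04 m².
As SI base values: W = 58.64 N, H = 4.136e+08 Pa, K = 3.506e-04.
Apply Archard: V = K·W·L/H = 3.506e-04 · 58.64 · 39.98 / 4.136e+08 = 1.987e-09 m³.
Depth h = V/A = 1.987e-09 / 1.429e-04 = 1.390e-05 m.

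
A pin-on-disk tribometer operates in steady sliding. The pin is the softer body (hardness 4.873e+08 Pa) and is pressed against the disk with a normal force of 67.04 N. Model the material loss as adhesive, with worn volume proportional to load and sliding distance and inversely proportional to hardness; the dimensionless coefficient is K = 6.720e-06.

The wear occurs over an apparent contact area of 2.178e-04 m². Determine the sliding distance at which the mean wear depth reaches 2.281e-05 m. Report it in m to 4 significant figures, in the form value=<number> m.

Intermediates appear rounded; the computation holds full precision; rounded once at the end: four significant figures.
Expressed in SI base units: W = 67.04 N, H = 4.873e+08 Pa, K = 6.720e-06.
Permissible volume V_lim = h_lim·A = 2.281e-05 · 2.178e-04 = 4.968e-09 m³.
Life L = V_lim·H/(K·W) = 4.968e-09 · 4.873e+08 / (6.720e-06 · 67.04) = 5374 m.

value=5374 m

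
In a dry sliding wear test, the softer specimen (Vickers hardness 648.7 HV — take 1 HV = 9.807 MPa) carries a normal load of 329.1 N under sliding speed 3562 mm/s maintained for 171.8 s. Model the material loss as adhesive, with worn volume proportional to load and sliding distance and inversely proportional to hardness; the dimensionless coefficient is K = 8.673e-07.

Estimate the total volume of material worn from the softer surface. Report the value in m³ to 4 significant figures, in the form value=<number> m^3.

Intermediate values are displayed rounded. Every step runs at full precision — rounded just once: four significant digits.
Convert: Sliding speed v = 3562 mm/s = 3.562 m/s. Total distance L = v·t = 3.562 m/s × 171.8 s = 612.0 m.
Convert: Hardness H = 648.7 HV × 9.807 MPa/HV = 6362 MPa = 6.362e+09 Pa.
Collected in SI base units: W = 329.1 N, H = 6.362e+09 Pa, K = 8.673e-07.
Apply Archard: V = K·W·L/H = 8.673e-07 · 329.1 · 612.0 / 6.362e+09 = 2.746e-11 m³.

value=2.746e-11 m^3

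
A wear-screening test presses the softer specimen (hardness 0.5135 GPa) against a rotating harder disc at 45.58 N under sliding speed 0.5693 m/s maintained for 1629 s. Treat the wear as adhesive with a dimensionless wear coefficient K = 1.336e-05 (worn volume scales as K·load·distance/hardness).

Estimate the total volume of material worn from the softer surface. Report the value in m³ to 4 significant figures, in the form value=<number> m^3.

value=1.100e-09 m^3

The intermediates are printed rounded; the computation carries exact precision — rounded once at the end, at 4 significant figures.
Path length L = v·t = 0.5693 m/s × 1629 s = 927.4 m.
Hardness H = 0.5135 GPa = 5.135e+08 Pa.
Restated in SI base units: W = 45.58 N, H = 5.135e+08 Pa, K = 1.336e-05.
Worn volume V = K·W·L/H = 1.336e-05 · 45.58 · 927.4 / 5.135e+08 = 1.100e-09 m³.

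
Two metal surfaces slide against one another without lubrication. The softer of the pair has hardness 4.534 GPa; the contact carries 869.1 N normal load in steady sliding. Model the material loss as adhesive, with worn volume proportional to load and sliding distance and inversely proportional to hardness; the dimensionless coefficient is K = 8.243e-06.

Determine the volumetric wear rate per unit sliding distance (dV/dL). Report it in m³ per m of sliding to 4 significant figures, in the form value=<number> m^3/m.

Quoted intermediates are rounded, and the computation keeps full float precision; rounded once at the end, at 4 significant figures.
Convert: Hardness H = 4.534 GPa = 4.534e+09 Pa.
In SI base units, W = 869.1 N, H = 4.534e+09 Pa, K = 8.243e-06.
Volumetric rate dV/dL = K·W/H — distance-free: 8.243e-06 · 869.1 / 4.534e+09 = 1.580e-12 m³/m.

value=1.580e-12 m^3/m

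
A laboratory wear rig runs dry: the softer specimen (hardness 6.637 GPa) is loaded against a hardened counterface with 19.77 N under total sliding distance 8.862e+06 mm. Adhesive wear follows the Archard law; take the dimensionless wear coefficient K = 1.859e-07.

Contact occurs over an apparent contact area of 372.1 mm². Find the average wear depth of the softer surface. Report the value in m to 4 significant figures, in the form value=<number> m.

The intermediates appear rounded, and each operation carries full float precision — one final rounding: four significant figures.
Path length L = 8.862e+06 mm = 8862 m.
Hardness H = 6.637 GPa = 6.637e+09 Pa.
Contact area A = 372.1 mm² = 3.721e-04 m².
Expressed in SI base units: W = 19.77 N, H = 6.637e+09 Pa, K = 1.859e-07.
By Archard's law, V = K·W·L/H = 1.859e-07 · 19.77 · 8862 / 6.637e+09 = 4.907e-12 m³.
Mean depth h = V/A = 4.907e-12 / 3.721e-04 = 1.319e-08 m.

value=1.319e-08 m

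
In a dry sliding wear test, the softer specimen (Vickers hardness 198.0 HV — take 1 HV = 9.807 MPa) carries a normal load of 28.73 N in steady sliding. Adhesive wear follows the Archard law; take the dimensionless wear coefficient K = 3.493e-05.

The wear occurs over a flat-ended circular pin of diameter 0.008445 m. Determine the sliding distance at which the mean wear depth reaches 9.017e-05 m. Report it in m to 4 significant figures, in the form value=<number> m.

Intermediates are printed rounded — each operation carries full precision, and rounded just once, at 4 significant figures.
Hardness H = 198.0 HV × 9.807 MPa/HV = 1942 MPa = 1.942e+09 Pa.
Contact area A = π·d²/4 = π·(0.008445 m)²/4 = 5.601e-05 m².
Collected in SI base units: W = 28.73 N, H = 1.942e+09 Pa, K = 3.493e-05.
Limit volume V_lim = h_lim·A = 9.017e-05 · 5.601e-05 = 5.051e-09 m³.
Thus life L = V_lim·H/(K·W) = 5.051e-09 · 1.942e+09 / (3.493e-05 · 28.73) = 9773 m.

value=9773 m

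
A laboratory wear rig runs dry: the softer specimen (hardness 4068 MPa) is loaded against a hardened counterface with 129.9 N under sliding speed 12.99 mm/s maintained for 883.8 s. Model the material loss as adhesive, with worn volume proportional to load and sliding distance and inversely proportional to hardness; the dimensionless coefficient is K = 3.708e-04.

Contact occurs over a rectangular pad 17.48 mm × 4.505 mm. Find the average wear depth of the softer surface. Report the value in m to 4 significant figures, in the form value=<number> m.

All arithmetic holds full precision, and the intermediates are printed rounded — one final rounding: four significant digits.
Sliding speed v = 12.99 mm/s = 0.01299 m/s. Total distance L = v·t = 0.01299 m/s × 883.8 s = 11.48 m.
Hardness H = 4068 MPa = 4.068e+09 Pa.
Pad sides 17.48 mm × 4.505 mm = 0.01748 m × 0.004505 m. Contact area A = 0.01748 m × 0.004505 m = 7.875e-05 m².
In SI base units: W = 129.9 N, H = 4.068e+09 Pa, K = 3.708e-04.
By Archard's law, V = K·W·L/H = 3.708e-04 · 129.9 · 11.48 / 4.068e+09 = 1.359e-10 m³.
Wear depth h = V/A = 1.359e-10 / 7.875e-05 = 1.726e-06 m.

value=1.726e-06 m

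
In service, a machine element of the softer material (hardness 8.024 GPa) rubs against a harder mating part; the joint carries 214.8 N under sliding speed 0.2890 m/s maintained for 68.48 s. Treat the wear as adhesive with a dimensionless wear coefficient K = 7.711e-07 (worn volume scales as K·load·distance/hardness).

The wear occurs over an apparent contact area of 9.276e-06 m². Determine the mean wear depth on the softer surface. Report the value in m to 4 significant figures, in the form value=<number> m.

The intermediates are printed rounded; all arithmetic runs at full precision, and one last rounding to four significant digits.
Sliding distance L = v·t = 0.2890 m/s × 68.48 s = 19.79 m.
Hardness H = 8.024 GPa = 8.024e+09 Pa.
As SI base values: W = 214.8 N, H = 8.024e+09 Pa, K = 7.711e-07.
By Archard's law, V = K·W·L/H = 7.711e-07 · 214.8 · 19.79 / 8.024e+09 = 4.085e-13 m³.
Depth h = V/A = 4.085e-13 / 9.276e-06 = 4.404e-08 m.

value=4.404e-08 m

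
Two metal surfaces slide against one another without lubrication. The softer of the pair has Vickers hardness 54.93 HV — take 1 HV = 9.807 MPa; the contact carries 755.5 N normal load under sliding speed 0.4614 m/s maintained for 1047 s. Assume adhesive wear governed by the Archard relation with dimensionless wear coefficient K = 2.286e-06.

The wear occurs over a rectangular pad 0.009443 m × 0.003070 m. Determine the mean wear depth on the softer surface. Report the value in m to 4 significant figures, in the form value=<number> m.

Intermediate values appear rounded, and each operation runs at full precision — rounded just once: four significant figures.
Path length L = v·t = 0.4614 m/s × 1047 s = 483.1 m.
Hardness H = 54.93 HV × 9.807 MPa/HV = 538.7 MPa = 5.387e+08 Pa.
Contact area A = 0.009443 m × 0.003070 m = 2.899e-05 m².
SI base units throughout: W = 755.5 N, H = 5.387e+08 Pa, K = 2.286e-06.
By Archard's law, V = K·W·L/H = 2.286e-06 · 755.5 · 483.1 / 5.387e+08 = 1.549e-09 m³.
Wear depth h = V/A = 1.549e-09 / 2.899e-05 = 5.342e-05 m.

value=5.342e-05 m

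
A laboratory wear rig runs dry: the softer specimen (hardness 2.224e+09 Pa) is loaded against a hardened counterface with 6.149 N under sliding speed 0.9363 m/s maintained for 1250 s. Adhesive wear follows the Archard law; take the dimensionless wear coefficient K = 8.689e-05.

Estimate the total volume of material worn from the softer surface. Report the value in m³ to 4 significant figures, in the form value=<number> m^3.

All working math runs at exact precision, and intermediate values are printed rounded; one last rounding, at four significant digits.
Convert: Distance covered L = v·t = 0.9363 m/s × 1250 s = 1170 m.
Restated in SI base units: W = 6.149 N, H = 2.224e+09 Pa, K = 8.689e-05.
Volume removed: V = K·W·L/H = 8.689e-05 · 6.149 · 1170 / 2.224e+09 = 2.812e-10 m³.

value=2.812e-10 m^3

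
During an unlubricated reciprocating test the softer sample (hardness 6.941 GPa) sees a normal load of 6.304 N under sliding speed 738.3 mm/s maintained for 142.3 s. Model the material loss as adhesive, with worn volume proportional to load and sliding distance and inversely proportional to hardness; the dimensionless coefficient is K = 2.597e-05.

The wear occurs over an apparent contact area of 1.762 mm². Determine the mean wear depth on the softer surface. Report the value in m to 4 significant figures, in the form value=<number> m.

value=1.406e-06 m

Intermediate values are printed rounded. All arithmetic keeps full float precision, and a single final rounding to 4 significant figures.
Sliding speed v = 738.3 mm/s = 0.7383 m/s. Sliding distance L = v·t = 0.7383 m/s × 142.3 s = 105.1 m.
Hardness H = 6.941 GPa = 6.941e+09 Pa.
Contact area A = 1.762 mm² = 1.762e-06 m².
Collected in SI base units: W = 6.304 N, H = 6.941e+09 Pa, K = 2.597e-05.
By Archard's law, V = K·W·L/H = 2.597e-05 · 6.304 · 105.1 / 6.941e+09 = 2.478e-12 m³.
Average depth h = V/A = 2.478e-12 / 1.762e-06 = 1.406e-06 m.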